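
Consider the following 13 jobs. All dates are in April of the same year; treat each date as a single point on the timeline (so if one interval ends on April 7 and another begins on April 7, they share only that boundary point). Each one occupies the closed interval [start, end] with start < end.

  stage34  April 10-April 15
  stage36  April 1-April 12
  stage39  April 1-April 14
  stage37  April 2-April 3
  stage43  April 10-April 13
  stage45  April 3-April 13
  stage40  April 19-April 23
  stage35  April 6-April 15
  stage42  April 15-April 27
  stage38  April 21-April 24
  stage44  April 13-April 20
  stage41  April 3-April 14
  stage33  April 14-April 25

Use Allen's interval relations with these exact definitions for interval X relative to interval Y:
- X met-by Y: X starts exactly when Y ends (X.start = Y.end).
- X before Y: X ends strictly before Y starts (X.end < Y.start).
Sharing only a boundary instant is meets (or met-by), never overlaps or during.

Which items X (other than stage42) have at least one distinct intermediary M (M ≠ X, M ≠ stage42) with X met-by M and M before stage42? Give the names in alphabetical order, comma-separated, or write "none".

Target stage42 = [April 15, April 27].
Intermediaries M with M before stage42: stage36, stage37, stage39, stage41, stage43, stage45.
Via stage36 — items with X met-by stage36: none.
Via stage37 — items with X met-by stage37: stage41, stage45.
Via stage39 — items with X met-by stage39: stage33.
Via stage41 — items with X met-by stage41: stage33.
Via stage43 — items with X met-by stage43: stage44.
Via stage45 — items with X met-by stage45: stage44.
Union: stage33, stage41, stage44, stage45.

stage33, stage41, stage44, stage45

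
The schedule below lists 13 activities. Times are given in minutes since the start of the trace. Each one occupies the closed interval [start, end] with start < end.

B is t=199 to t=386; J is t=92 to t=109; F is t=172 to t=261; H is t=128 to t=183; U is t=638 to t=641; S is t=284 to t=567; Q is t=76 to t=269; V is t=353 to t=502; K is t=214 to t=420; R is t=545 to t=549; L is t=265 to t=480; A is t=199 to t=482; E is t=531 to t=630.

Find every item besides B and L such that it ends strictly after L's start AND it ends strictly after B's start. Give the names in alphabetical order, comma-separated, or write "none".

Conditions: its end is strictly after L's start (X.end > t=265) AND its end is strictly after B's start (X.end > t=199).
A: end t=482 > t=265? ✓; end t=482 > t=199? ✓ → yes.
E: end t=630 > t=265? ✓; end t=630 > t=199? ✓ → yes.
F: end t=261 > t=265? ✗; end t=261 > t=199? ✓ → no.
H: end t=183 > t=265? ✗; end t=183 > t=199? ✗ → no.
J: end t=109 > t=265? ✗; end t=109 > t=199? ✗ → no.
K: end t=420 > t=265? ✓; end t=420 > t=199? ✓ → yes.
Q: end t=269 > t=265? ✓; end t=269 > t=199? ✓ → yes.
R: end t=549 > t=265? ✓; end t=549 > t=199? ✓ → yes.
S: end t=567 > t=265? ✓; end t=567 > t=199? ✓ → yes.
U: end t=641 > t=265? ✓; end t=641 > t=199? ✓ → yes.
V: end t=502 > t=265? ✓; end t=502 > t=199? ✓ → yes.
Result: A, E, K, Q, R, S, U, V.

A, E, K, Q, R, S, U, V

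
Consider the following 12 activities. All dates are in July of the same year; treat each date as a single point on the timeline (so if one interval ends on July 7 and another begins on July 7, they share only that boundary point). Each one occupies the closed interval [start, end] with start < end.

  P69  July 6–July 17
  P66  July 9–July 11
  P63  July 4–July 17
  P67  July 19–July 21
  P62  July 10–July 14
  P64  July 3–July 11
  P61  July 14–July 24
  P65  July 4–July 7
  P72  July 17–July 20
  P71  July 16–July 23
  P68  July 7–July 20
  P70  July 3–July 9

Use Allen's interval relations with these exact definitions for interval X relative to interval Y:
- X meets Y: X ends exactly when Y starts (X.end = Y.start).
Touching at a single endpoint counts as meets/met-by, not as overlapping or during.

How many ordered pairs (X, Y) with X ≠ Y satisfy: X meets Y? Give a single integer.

Checking all 132 ordered pairs for relation 'meets'; matching pairs in alphabetical order:
(P62, P61): P62 meets P61 ✓
(P63, P72): P63 meets P72 ✓
(P65, P68): P65 meets P68 ✓
(P69, P72): P69 meets P72 ✓
(P70, P66): P70 meets P66 ✓
Count: 5.

5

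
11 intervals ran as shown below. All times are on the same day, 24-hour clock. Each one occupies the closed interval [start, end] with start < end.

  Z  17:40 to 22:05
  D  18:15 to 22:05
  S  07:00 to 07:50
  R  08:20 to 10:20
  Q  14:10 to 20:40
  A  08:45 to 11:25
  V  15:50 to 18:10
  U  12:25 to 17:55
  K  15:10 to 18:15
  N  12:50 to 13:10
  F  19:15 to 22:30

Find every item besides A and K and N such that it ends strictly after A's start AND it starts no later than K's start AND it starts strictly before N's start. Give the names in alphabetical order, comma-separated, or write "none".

R, U

Conditions: its end is strictly after A's start (X.end > 08:45) AND its start is no later than K's start (X.start <= 15:10) AND its start is strictly before N's start (X.start < 12:50).
D: end 22:05 > 08:45? ✓; start 18:15 <= 15:10? ✗; start 18:15 < 12:50? ✗ → no.
F: end 22:30 > 08:45? ✓; start 19:15 <= 15:10? ✗; start 19:15 < 12:50? ✗ → no.
Q: end 20:40 > 08:45? ✓; start 14:10 <= 15:10? ✓; start 14:10 < 12:50? ✗ → no.
R: end 10:20 > 08:45? ✓; start 08:20 <= 15:10? ✓; start 08:20 < 12:50? ✓ → yes.
S: end 07:50 > 08:45? ✗; start 07:00 <= 15:10? ✓; start 07:00 < 12:50? ✓ → no.
U: end 17:55 > 08:45? ✓; start 12:25 <= 15:10? ✓; start 12:25 < 12:50? ✓ → yes.
V: end 18:10 > 08:45? ✓; start 15:50 <= 15:10? ✗; start 15:50 < 12:50? ✗ → no.
Z: end 22:05 > 08:45? ✓; start 17:40 <= 15:10? ✗; start 17:40 < 12:50? ✗ → no.
Result: R, U.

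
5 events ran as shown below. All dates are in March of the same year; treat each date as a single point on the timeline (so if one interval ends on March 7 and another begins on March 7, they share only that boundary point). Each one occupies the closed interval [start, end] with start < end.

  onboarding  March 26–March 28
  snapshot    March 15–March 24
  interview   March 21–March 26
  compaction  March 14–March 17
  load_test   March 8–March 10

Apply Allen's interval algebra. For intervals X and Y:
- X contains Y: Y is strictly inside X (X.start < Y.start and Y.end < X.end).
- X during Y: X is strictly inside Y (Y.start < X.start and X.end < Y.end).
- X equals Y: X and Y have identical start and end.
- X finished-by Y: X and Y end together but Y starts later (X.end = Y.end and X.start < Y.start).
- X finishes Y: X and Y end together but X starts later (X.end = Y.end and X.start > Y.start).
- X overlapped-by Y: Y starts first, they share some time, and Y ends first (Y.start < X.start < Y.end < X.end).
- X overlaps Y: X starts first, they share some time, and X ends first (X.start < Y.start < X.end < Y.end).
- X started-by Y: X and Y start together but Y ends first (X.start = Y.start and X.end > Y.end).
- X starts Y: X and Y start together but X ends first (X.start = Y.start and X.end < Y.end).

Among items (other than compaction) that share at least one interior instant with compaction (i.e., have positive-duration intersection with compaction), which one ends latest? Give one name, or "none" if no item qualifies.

snapshot

Target compaction = [March 14, March 17].
interview [March 21, March 26] → after → excluded.
load_test [March 8, March 10] → before → excluded.
onboarding [March 26, March 28] → after → excluded.
snapshot [March 15, March 24] → overlapped-by → candidate.
Among candidates, latest end is March 24 → snapshot.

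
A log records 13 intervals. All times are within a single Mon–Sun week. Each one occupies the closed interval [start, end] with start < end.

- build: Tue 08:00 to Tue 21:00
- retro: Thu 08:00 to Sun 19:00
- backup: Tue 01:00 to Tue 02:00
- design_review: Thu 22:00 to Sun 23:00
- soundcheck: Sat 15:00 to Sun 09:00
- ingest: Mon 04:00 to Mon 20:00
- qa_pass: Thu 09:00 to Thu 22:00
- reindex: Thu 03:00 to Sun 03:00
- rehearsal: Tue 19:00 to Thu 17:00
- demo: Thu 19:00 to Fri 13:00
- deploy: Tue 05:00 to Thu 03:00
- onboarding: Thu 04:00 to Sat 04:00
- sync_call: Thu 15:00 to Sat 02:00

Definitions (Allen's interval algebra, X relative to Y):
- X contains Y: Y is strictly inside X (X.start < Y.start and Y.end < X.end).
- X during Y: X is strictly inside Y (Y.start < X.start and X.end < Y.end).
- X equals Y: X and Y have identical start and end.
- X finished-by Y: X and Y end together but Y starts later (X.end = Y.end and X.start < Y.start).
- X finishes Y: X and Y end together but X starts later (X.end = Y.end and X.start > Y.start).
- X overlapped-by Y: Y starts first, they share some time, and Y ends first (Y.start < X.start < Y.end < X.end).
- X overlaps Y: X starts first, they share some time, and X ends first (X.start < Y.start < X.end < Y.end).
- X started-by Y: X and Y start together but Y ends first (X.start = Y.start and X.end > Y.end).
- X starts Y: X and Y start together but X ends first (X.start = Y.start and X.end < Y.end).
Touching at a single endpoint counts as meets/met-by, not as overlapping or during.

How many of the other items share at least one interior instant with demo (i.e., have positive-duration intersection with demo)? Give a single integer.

Target demo = [Thu 19:00, Fri 13:00].
backup [Tue 01:00, Tue 02:00] → before → no.
build [Tue 08:00, Tue 21:00] → before → no.
deploy [Tue 05:00, Thu 03:00] → before → no.
design_review [Thu 22:00, Sun 23:00] → overlapped-by → counts.
ingest [Mon 04:00, Mon 20:00] → before → no.
onboarding [Thu 04:00, Sat 04:00] → contains → counts.
qa_pass [Thu 09:00, Thu 22:00] → overlaps → counts.
rehearsal [Tue 19:00, Thu 17:00] → before → no.
reindex [Thu 03:00, Sun 03:00] → contains → counts.
retro [Thu 08:00, Sun 19:00] → contains → counts.
soundcheck [Sat 15:00, Sun 09:00] → after → no.
sync_call [Thu 15:00, Sat 02:00] → contains → counts.
Total: 6.

6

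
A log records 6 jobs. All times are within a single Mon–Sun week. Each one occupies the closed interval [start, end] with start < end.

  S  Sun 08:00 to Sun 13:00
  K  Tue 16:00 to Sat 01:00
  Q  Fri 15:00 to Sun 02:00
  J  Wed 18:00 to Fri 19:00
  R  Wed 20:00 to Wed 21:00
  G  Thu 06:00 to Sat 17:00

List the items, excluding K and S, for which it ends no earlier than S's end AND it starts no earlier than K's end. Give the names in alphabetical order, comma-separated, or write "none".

none

Conditions: its end is no earlier than S's end (X.end >= Sun 13:00) AND its start is no earlier than K's end (X.start >= Sat 01:00).
G: end Sat 17:00 >= Sun 13:00? ✗; start Thu 06:00 >= Sat 01:00? ✗ → no.
J: end Fri 19:00 >= Sun 13:00? ✗; start Wed 18:00 >= Sat 01:00? ✗ → no.
Q: end Sun 02:00 >= Sun 13:00? ✗; start Fri 15:00 >= Sat 01:00? ✗ → no.
R: end Wed 21:00 >= Sun 13:00? ✗; start Wed 20:00 >= Sat 01:00? ✗ → no.
Result: none.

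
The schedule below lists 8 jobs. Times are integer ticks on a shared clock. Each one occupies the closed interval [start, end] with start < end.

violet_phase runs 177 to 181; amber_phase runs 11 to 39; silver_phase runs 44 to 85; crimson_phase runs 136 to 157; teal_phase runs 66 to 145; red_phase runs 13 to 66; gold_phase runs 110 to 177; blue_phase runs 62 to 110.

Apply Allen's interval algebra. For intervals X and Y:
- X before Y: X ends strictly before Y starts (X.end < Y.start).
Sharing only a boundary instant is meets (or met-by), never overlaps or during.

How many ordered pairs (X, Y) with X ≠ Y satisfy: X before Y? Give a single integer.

16

Checking all 56 ordered pairs for relation 'before'; matching pairs in alphabetical order:
(amber_phase, blue_phase): amber_phase before blue_phase ✓
(amber_phase, crimson_phase): amber_phase before crimson_phase ✓
(amber_phase, gold_phase): amber_phase before gold_phase ✓
(amber_phase, silver_phase): amber_phase before silver_phase ✓
(amber_phase, teal_phase): amber_phase before teal_phase ✓
(amber_phase, violet_phase): amber_phase before violet_phase ✓
(blue_phase, crimson_phase): blue_phase before crimson_phase ✓
(blue_phase, violet_phase): blue_phase before violet_phase ✓
(crimson_phase, violet_phase): crimson_phase before violet_phase ✓
(red_phase, crimson_phase): red_phase before crimson_phase ✓
(red_phase, gold_phase): red_phase before gold_phase ✓
(red_phase, violet_phase): red_phase before violet_phase ✓
(silver_phase, crimson_phase): silver_phase before crimson_phase ✓
(silver_phase, gold_phase): silver_phase before gold_phase ✓
(silver_phase, violet_phase): silver_phase before violet_phase ✓
(teal_phase, violet_phase): teal_phase before violet_phase ✓
Count: 16.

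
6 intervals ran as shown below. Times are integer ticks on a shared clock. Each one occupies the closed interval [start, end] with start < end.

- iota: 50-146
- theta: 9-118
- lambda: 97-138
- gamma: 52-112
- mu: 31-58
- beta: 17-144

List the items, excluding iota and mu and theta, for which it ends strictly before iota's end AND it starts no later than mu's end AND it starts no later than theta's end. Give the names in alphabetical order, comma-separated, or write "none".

Conditions: its end is strictly before iota's end (X.end < 146) AND its start is no later than mu's end (X.start <= 58) AND its start is no later than theta's end (X.start <= 118).
beta: end 144 < 146? ✓; start 17 <= 58? ✓; start 17 <= 118? ✓ → yes.
gamma: end 112 < 146? ✓; start 52 <= 58? ✓; start 52 <= 118? ✓ → yes.
lambda: end 138 < 146? ✓; start 97 <= 58? ✗; start 97 <= 118? ✓ → no.
Result: beta, gamma.

beta, gamma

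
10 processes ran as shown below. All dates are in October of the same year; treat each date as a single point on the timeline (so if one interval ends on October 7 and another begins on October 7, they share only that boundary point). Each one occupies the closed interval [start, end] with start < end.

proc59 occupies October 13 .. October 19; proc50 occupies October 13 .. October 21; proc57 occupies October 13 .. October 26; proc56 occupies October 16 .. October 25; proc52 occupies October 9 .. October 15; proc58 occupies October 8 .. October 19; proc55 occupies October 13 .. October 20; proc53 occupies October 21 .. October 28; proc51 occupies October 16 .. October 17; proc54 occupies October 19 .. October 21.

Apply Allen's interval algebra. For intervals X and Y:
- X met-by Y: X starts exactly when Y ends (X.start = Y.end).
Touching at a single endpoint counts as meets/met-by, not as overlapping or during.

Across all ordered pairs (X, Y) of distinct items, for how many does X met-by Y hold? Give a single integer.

Checking all 90 ordered pairs for relation 'met-by'; matching pairs in alphabetical order:
(proc53, proc50): proc53 met-by proc50 ✓
(proc53, proc54): proc53 met-by proc54 ✓
(proc54, proc58): proc54 met-by proc58 ✓
(proc54, proc59): proc54 met-by proc59 ✓
Count: 4.

4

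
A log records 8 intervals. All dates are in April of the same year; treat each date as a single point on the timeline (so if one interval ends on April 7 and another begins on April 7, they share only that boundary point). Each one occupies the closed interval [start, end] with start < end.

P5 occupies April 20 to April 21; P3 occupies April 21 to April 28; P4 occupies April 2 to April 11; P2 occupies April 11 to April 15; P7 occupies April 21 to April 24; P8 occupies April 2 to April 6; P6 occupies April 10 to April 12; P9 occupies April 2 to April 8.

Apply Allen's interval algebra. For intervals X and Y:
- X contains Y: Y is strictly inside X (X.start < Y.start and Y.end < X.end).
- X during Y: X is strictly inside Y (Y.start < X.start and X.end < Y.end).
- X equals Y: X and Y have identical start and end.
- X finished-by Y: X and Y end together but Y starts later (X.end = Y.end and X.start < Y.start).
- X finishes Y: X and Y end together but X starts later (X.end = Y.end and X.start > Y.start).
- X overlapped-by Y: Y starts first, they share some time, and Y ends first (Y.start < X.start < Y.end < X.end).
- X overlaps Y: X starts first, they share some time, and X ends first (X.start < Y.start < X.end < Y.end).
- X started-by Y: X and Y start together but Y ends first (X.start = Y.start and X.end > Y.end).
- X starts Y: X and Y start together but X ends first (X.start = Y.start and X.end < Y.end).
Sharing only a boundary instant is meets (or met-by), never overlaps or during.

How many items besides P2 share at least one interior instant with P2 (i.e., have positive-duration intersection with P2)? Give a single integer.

1

Target P2 = [April 11, April 15].
P3 [April 21, April 28] → after → no.
P4 [April 2, April 11] → meets → no.
P5 [April 20, April 21] → after → no.
P6 [April 10, April 12] → overlaps → counts.
P7 [April 21, April 24] → after → no.
P8 [April 2, April 6] → before → no.
P9 [April 2, April 8] → before → no.
Total: 1.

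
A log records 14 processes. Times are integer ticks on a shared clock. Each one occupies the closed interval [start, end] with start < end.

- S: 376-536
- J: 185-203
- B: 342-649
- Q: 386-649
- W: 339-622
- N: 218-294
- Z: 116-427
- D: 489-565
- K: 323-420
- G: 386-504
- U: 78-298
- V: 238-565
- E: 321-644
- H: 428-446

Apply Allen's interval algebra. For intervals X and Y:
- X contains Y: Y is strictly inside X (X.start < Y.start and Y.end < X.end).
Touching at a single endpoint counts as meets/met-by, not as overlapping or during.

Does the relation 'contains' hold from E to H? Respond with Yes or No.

E = [321, 644], H = [428, 446].
Actual relation of E to H: contains.
Asked whether 'contains' holds → Yes.

Yes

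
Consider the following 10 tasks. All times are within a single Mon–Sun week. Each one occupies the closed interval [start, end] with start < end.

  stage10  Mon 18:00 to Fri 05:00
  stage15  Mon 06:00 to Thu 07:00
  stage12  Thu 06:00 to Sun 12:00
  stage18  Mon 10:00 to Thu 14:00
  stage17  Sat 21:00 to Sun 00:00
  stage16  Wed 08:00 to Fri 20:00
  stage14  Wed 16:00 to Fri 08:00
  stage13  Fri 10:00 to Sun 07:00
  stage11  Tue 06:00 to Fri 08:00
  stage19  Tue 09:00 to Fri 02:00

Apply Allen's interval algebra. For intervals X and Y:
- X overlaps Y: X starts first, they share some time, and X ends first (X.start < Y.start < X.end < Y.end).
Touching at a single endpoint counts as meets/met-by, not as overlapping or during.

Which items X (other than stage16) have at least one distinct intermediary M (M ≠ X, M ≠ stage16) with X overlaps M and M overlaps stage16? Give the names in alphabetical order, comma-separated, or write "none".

stage10, stage15, stage18

Target stage16 = [Wed 08:00, Fri 20:00].
Intermediaries M with M overlaps stage16: stage10, stage11, stage15, stage18, stage19.
Via stage10 — items with X overlaps stage10: stage15, stage18.
Via stage11 — items with X overlaps stage11: stage10, stage15, stage18.
Via stage15 — items with X overlaps stage15: none.
Via stage18 — items with X overlaps stage18: stage15.
Via stage19 — items with X overlaps stage19: stage15, stage18.
Union: stage10, stage15, stage18.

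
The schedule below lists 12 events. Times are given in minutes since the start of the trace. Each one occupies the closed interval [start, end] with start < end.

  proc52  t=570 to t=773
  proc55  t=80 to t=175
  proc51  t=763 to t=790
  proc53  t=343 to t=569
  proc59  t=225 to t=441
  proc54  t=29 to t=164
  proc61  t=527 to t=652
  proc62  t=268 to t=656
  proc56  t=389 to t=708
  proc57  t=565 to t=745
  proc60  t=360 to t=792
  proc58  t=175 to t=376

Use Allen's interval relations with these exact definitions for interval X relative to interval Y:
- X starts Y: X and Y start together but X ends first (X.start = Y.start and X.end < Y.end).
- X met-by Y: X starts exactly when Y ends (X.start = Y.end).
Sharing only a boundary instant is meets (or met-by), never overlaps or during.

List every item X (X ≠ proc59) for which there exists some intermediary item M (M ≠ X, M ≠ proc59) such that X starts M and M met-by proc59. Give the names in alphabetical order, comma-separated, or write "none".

Target proc59 = [t=225, t=441].
Intermediaries M with M met-by proc59: none.
Union: none.

none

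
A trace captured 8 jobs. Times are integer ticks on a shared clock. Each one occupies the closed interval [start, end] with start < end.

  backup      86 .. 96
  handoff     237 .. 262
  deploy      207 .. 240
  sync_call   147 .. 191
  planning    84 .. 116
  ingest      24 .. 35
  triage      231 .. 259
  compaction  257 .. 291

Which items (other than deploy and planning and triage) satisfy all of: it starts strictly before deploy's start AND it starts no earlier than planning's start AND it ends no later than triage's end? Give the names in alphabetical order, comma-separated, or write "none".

Conditions: its start is strictly before deploy's start (X.start < 207) AND its start is no earlier than planning's start (X.start >= 84) AND its end is no later than triage's end (X.end <= 259).
backup: start 86 < 207? ✓; start 86 >= 84? ✓; end 96 <= 259? ✓ → yes.
compaction: start 257 < 207? ✗; start 257 >= 84? ✓; end 291 <= 259? ✗ → no.
handoff: start 237 < 207? ✗; start 237 >= 84? ✓; end 262 <= 259? ✗ → no.
ingest: start 24 < 207? ✓; start 24 >= 84? ✗; end 35 <= 259? ✓ → no.
sync_call: start 147 < 207? ✓; start 147 >= 84? ✓; end 191 <= 259? ✓ → yes.
Result: backup, sync_call.

backup, sync_call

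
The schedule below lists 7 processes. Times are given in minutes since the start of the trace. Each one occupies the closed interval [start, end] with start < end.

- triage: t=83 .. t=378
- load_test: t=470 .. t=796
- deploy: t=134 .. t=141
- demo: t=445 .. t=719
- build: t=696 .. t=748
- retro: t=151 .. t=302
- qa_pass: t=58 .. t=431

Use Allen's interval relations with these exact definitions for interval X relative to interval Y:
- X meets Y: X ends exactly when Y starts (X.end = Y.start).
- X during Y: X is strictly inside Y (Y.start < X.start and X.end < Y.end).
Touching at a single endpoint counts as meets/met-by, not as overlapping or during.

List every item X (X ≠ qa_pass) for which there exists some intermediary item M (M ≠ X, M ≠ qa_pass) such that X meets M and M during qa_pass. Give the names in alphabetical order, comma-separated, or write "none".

Target qa_pass = [t=58, t=431].
Intermediaries M with M during qa_pass: deploy, retro, triage.
Via deploy — items with X meets deploy: none.
Via retro — items with X meets retro: none.
Via triage — items with X meets triage: none.
Union: none.

none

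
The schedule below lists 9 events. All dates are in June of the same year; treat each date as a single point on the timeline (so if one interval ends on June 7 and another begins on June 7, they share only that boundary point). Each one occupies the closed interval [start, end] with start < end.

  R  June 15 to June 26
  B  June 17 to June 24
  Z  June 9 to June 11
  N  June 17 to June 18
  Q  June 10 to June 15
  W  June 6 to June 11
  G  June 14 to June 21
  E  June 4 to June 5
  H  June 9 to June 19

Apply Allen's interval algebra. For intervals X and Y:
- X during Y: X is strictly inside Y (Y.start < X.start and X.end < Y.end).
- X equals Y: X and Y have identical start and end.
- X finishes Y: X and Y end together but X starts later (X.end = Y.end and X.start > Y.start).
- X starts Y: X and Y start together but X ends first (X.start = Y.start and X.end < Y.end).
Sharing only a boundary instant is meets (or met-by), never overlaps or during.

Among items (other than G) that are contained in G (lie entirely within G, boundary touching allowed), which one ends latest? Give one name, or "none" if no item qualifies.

N

Target G = [June 14, June 21].
B [June 17, June 24] → overlapped-by → excluded.
E [June 4, June 5] → before → excluded.
H [June 9, June 19] → overlaps → excluded.
N [June 17, June 18] → during → candidate.
Q [June 10, June 15] → overlaps → excluded.
R [June 15, June 26] → overlapped-by → excluded.
W [June 6, June 11] → before → excluded.
Z [June 9, June 11] → before → excluded.
Among candidates, latest end is June 18 → N.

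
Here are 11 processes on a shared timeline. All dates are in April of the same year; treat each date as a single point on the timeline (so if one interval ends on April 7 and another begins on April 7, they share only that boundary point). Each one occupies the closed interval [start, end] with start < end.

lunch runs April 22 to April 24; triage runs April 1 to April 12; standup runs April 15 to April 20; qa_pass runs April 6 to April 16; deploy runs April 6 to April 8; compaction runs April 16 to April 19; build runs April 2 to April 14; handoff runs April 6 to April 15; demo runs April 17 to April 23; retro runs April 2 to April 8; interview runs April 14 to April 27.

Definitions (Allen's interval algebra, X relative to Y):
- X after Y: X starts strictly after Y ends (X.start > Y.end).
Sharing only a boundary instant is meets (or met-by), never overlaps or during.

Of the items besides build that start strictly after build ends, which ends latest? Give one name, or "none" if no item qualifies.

Target build = [April 2, April 14].
compaction [April 16, April 19] → after → candidate.
demo [April 17, April 23] → after → candidate.
deploy [April 6, April 8] → during → excluded.
handoff [April 6, April 15] → overlapped-by → excluded.
interview [April 14, April 27] → met-by → excluded.
lunch [April 22, April 24] → after → candidate.
qa_pass [April 6, April 16] → overlapped-by → excluded.
retro [April 2, April 8] → starts → excluded.
standup [April 15, April 20] → after → candidate.
triage [April 1, April 12] → overlaps → excluded.
Among candidates, latest end is April 24 → lunch.

lunch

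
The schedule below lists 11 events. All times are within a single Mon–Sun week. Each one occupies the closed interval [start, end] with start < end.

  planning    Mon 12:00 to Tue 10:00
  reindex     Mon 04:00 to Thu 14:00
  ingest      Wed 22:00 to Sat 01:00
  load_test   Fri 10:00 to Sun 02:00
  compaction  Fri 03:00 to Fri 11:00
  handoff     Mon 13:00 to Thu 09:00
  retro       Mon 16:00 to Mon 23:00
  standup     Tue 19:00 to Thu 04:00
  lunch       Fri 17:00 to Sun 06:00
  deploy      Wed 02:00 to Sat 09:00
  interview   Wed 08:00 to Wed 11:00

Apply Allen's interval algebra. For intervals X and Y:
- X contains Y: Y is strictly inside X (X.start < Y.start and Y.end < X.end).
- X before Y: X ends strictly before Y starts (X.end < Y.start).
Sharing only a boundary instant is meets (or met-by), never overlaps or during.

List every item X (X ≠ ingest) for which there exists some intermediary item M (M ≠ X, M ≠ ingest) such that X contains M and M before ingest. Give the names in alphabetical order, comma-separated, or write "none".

deploy, handoff, planning, reindex, standup

Target ingest = [Wed 22:00, Sat 01:00].
Intermediaries M with M before ingest: interview, planning, retro.
Via interview — items with X contains interview: deploy, handoff, reindex, standup.
Via planning — items with X contains planning: reindex.
Via retro — items with X contains retro: handoff, planning, reindex.
Union: deploy, handoff, planning, reindex, standup.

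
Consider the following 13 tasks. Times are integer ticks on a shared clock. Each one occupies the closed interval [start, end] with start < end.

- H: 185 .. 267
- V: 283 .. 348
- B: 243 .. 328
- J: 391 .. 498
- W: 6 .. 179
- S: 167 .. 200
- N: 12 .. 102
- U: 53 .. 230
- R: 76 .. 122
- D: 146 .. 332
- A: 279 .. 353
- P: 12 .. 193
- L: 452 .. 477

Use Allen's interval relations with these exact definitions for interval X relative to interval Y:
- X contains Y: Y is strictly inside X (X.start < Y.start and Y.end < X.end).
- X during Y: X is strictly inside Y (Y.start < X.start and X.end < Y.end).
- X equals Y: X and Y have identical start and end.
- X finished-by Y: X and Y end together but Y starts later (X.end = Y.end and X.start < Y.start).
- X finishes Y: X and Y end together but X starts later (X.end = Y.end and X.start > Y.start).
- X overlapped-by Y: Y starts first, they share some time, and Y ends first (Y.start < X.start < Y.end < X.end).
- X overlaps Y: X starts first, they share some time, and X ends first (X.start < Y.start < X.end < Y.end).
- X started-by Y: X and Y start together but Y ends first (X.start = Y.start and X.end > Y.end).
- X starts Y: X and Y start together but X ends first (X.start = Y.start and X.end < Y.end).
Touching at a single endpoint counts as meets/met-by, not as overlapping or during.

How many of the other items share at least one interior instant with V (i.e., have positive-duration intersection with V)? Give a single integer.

3

Target V = [283, 348].
A [279, 353] → contains → counts.
B [243, 328] → overlaps → counts.
D [146, 332] → overlaps → counts.
H [185, 267] → before → no.
J [391, 498] → after → no.
L [452, 477] → after → no.
N [12, 102] → before → no.
P [12, 193] → before → no.
R [76, 122] → before → no.
S [167, 200] → before → no.
U [53, 230] → before → no.
W [6, 179] → before → no.
Total: 3.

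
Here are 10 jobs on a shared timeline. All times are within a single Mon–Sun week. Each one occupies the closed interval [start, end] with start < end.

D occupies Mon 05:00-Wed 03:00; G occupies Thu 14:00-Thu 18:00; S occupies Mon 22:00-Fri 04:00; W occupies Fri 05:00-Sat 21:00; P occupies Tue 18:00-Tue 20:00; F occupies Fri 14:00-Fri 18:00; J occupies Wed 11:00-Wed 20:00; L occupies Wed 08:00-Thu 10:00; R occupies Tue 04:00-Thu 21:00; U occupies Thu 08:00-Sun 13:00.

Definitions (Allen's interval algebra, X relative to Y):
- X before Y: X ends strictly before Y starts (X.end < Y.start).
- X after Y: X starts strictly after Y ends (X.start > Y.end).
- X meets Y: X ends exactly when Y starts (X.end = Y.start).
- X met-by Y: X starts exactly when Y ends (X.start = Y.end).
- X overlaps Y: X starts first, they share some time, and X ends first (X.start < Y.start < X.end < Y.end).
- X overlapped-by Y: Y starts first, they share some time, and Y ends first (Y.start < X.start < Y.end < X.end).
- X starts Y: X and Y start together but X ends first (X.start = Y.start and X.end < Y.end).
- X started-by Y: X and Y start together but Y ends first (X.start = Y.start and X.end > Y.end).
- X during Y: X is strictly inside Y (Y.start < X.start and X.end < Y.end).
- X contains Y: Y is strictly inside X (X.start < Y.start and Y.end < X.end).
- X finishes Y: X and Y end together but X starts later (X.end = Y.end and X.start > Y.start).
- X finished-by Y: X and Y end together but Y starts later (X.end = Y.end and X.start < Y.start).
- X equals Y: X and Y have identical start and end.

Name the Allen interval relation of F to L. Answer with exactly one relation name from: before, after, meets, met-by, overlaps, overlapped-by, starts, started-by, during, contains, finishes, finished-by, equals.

F = [Fri 14:00, Fri 18:00]; L = [Wed 08:00, Thu 10:00].
Compare endpoints: F.start > L.start, F.start > L.end, F.end > L.start, F.end > L.end.
That pattern is 'after'.

after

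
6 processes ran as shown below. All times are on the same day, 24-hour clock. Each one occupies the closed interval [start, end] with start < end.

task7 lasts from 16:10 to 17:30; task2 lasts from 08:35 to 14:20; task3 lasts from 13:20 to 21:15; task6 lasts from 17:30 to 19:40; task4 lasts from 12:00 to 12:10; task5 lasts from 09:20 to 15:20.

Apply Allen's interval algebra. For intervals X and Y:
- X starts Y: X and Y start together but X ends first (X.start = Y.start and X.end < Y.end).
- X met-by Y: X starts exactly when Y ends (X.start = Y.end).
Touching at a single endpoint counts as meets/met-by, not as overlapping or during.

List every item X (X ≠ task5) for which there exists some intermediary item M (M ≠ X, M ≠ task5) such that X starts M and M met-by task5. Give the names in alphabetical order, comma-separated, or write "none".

none

Target task5 = [09:20, 15:20].
Intermediaries M with M met-by task5: none.
Union: none.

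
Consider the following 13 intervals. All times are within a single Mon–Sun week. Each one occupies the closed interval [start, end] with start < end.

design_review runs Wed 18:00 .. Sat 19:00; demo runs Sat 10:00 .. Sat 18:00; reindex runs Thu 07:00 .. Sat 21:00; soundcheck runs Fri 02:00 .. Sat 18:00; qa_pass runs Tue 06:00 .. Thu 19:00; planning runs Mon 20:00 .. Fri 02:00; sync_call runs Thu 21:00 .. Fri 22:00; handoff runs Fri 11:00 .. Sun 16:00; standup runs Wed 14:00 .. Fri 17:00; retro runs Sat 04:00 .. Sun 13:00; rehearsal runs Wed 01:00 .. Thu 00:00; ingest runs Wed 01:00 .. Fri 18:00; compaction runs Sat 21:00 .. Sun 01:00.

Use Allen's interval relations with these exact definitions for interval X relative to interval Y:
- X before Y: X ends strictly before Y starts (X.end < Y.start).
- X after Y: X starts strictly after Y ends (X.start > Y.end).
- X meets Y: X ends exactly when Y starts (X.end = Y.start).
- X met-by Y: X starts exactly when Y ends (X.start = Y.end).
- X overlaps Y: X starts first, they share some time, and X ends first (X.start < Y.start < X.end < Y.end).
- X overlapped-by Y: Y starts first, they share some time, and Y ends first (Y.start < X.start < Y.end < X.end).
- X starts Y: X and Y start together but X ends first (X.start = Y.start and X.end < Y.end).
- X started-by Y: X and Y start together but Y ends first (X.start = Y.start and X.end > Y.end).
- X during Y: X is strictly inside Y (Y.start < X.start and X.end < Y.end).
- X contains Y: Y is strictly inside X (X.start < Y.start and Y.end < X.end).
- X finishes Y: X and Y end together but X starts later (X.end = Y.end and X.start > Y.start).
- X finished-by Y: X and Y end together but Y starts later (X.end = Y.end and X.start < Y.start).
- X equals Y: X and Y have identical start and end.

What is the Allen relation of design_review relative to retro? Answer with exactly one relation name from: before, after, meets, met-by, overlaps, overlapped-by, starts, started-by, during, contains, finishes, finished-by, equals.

overlaps

design_review = [Wed 18:00, Sat 19:00]; retro = [Sat 04:00, Sun 13:00].
Compare endpoints: design_review.start < retro.start, design_review.start < retro.end, design_review.end > retro.start, design_review.end < retro.end.
That pattern is 'overlaps'.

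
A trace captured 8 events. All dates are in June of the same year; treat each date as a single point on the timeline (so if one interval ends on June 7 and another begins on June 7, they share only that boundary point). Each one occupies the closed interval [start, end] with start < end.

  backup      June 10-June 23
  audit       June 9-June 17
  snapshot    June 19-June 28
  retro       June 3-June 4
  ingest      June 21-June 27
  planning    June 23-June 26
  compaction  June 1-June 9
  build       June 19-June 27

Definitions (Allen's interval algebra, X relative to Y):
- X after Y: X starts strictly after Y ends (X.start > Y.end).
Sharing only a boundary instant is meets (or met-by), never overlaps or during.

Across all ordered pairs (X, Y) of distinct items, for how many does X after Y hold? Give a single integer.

15

Checking all 56 ordered pairs for relation 'after'; matching pairs in alphabetical order:
(audit, retro): audit after retro ✓
(backup, compaction): backup after compaction ✓
(backup, retro): backup after retro ✓
(build, audit): build after audit ✓
(build, compaction): build after compaction ✓
(build, retro): build after retro ✓
(ingest, audit): ingest after audit ✓
(ingest, compaction): ingest after compaction ✓
(ingest, retro): ingest after retro ✓
(planning, audit): planning after audit ✓
(planning, compaction): planning after compaction ✓
(planning, retro): planning after retro ✓
(snapshot, audit): snapshot after audit ✓
(snapshot, compaction): snapshot after compaction ✓
(snapshot, retro): snapshot after retro ✓
Count: 15.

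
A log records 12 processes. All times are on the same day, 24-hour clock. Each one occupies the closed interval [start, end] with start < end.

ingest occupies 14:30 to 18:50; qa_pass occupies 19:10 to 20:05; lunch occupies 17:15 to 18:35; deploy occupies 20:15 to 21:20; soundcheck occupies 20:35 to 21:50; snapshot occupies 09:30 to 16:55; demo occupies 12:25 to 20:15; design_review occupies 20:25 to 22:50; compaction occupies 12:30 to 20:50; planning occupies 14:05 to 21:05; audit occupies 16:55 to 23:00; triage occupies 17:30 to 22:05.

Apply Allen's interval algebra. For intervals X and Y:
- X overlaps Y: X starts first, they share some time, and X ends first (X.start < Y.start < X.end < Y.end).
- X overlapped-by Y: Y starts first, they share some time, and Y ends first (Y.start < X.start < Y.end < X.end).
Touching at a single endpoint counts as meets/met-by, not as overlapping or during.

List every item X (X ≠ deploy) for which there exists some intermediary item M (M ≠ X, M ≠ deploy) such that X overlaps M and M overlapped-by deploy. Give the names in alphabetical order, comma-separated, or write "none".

Target deploy = [20:15, 21:20].
Intermediaries M with M overlapped-by deploy: design_review, soundcheck.
Via design_review — items with X overlaps design_review: compaction, planning, triage.
Via soundcheck — items with X overlaps soundcheck: compaction, planning.
Union: compaction, planning, triage.

compaction, planning, triage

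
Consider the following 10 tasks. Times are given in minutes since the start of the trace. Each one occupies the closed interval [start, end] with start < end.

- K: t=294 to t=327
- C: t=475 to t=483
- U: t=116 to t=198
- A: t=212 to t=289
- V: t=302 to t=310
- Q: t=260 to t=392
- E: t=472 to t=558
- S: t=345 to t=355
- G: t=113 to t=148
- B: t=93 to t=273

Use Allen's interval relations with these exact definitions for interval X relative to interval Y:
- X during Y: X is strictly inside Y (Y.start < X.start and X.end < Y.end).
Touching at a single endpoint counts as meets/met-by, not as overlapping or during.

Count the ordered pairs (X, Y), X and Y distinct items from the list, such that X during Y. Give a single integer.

Checking all 90 ordered pairs for relation 'during'; matching pairs in alphabetical order:
(C, E): C during E ✓
(G, B): G during B ✓
(K, Q): K during Q ✓
(S, Q): S during Q ✓
(U, B): U during B ✓
(V, K): V during K ✓
(V, Q): V during Q ✓
Count: 7.

7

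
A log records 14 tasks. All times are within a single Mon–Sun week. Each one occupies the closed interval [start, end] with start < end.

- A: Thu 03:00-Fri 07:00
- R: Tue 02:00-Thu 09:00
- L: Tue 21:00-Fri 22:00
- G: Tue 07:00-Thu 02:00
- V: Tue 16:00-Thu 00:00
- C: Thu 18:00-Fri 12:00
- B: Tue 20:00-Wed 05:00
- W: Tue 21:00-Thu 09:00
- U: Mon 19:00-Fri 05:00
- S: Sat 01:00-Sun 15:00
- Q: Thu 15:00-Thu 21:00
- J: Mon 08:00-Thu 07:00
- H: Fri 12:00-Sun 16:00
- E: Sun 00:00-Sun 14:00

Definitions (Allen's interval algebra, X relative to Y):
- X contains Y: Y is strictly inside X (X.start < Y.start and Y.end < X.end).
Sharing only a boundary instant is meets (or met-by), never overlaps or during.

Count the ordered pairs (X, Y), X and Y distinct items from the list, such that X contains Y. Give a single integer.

22

Checking all 182 ordered pairs for relation 'contains'; matching pairs in alphabetical order:
(A, Q): A contains Q ✓
(G, B): G contains B ✓
(G, V): G contains V ✓
(H, E): H contains E ✓
(H, S): H contains S ✓
(J, B): J contains B ✓
(J, G): J contains G ✓
(J, V): J contains V ✓
(L, A): L contains A ✓
(L, C): L contains C ✓
(L, Q): L contains Q ✓
(R, B): R contains B ✓
(R, G): R contains G ✓
(R, V): R contains V ✓
(S, E): S contains E ✓
(U, B): U contains B ✓
(U, G): U contains G ✓
(U, Q): U contains Q ✓
(U, R): U contains R ✓
(U, V): U contains V ✓
(U, W): U contains W ✓
(V, B): V contains B ✓
Count: 22.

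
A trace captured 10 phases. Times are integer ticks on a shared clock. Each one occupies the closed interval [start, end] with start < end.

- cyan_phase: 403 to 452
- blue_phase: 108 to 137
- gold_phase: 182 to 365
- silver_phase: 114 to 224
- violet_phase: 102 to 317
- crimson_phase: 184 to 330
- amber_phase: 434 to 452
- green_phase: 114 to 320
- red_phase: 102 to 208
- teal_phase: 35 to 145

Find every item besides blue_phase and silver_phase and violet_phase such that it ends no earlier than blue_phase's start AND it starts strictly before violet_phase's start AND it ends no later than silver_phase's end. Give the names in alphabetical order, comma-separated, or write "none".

Conditions: its end is no earlier than blue_phase's start (X.end >= 108) AND its start is strictly before violet_phase's start (X.start < 102) AND its end is no later than silver_phase's end (X.end <= 224).
amber_phase: end 452 >= 108? ✓; start 434 < 102? ✗; end 452 <= 224? ✗ → no.
crimson_phase: end 330 >= 108? ✓; start 184 < 102? ✗; end 330 <= 224? ✗ → no.
cyan_phase: end 452 >= 108? ✓; start 403 < 102? ✗; end 452 <= 224? ✗ → no.
gold_phase: end 365 >= 108? ✓; start 182 < 102? ✗; end 365 <= 224? ✗ → no.
green_phase: end 320 >= 108? ✓; start 114 < 102? ✗; end 320 <= 224? ✗ → no.
red_phase: end 208 >= 108? ✓; start 102 < 102? ✗; end 208 <= 224? ✓ → no.
teal_phase: end 145 >= 108? ✓; start 35 < 102? ✓; end 145 <= 224? ✓ → yes.
Result: teal_phase.

teal_phase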